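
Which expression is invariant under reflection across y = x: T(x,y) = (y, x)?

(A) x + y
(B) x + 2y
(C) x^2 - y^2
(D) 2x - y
A

The map is reflection across y = x: T(x,y) = (y, x).
Substitute the transformed coordinates into each option and compare with the original:
(A) x + y  ->  (y) + (x) = x + y   [equals x + y: invariant]
(B) x + 2y  ->  (y) + 2(x) = 2x + y   [differs from x + 2y: not invariant]
(C) x^2 - y^2  ->  (y)^2 - (x)^2 = -x^2 + y^2   [differs from x^2 - y^2: not invariant]
(D) 2x - y  ->  2(y) - (x) = -x + 2y   [differs from 2x - y: not invariant]

Only option (A), x + y, is unchanged by the transformation.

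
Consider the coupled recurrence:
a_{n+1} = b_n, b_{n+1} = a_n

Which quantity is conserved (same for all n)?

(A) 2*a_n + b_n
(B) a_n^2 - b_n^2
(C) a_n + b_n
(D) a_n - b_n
C

Replace a_n by a_{n+1} = b_n and b_n by b_{n+1} = a_n in each option and simplify:
(A) 2*a_n + b_n  ->  2*(b_n) + (a_n) = a_n + 2*b_n   [not conserved]
(B) a_n^2 - b_n^2  ->  (b_n)^2 - (a_n)^2 = -a_n^2 + b_n^2   [not conserved]
(C) a_n + b_n  ->  (b_n) + (a_n) = a_n + b_n   [conserved]
(D) a_n - b_n  ->  (b_n) - (a_n) = -a_n + b_n   [not conserved]

Only (C) a_n + b_n returns to itself after one step, so it is the conserved quantity.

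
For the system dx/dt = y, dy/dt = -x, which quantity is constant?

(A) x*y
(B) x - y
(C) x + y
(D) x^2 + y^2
D

A first integral I satisfies dI/dt = 0 along every solution. Differentiate each option and use the equation of motion:
(A) d/dt[x*y] = (dx/dt)y + x(dy/dt) = y^2 - x^2, not identically 0
(B) d/dt[x - y] = y - (-x) = x + y, not identically 0
(C) d/dt[x + y] = y + (-x) = y - x, not identically 0
(D) d/dt[x^2 + y^2] = 2x*dx/dt + 2y*dy/dt = 2x*y + 2y*(-x) = 0

Only (D) has zero time-derivative. So x^2 + y^2 (the squared radius; trajectories are circles) is the conserved quantity.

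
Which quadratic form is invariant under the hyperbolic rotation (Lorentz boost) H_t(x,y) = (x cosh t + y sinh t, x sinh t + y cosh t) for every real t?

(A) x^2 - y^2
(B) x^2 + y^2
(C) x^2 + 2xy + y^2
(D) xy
A

Write x' = x cosh t + y sinh t, y' = x sinh t + y cosh t and substitute into each option:
(A) x^2 - y^2: (x cosh t + y sinh t)^2 - (x sinh t + y cosh t)^2 = x^2(cosh^2 t - sinh^2 t) + 2xy(cosh t sinh t - sinh t cosh t) + y^2(sinh^2 t - cosh^2 t) = x^2 - y^2   [invariant, using cosh^2 t - sinh^2 t = 1]
(B) x^2 + y^2: (x cosh t + y sinh t)^2 + (x sinh t + y cosh t)^2 = (x^2 + y^2)(cosh^2 t + sinh^2 t) + 4xy sinh t cosh t = (x^2 + y^2) cosh 2t + 2xy sinh 2t   [not invariant for t != 0]
(C) x^2 + 2xy + y^2: (x' + y')^2 with x' + y' = (x + y)(cosh t + sinh t) = (x + y)e^t, so it becomes (x + y)^2 e^(2t)   [not invariant for t != 0]
(D) xy: (x cosh t + y sinh t)(x sinh t + y cosh t) = xy(cosh^2 t + sinh^2 t) + (x^2 + y^2) sinh t cosh t = xy cosh 2t + (x^2 + y^2)(sinh 2t)/2   [not invariant for t != 0]

Only (A) x^2 - y^2 is unchanged; it is the Minkowski form preserved by Lorentz boosts, just as x^2 + y^2 is preserved by ordinary rotations.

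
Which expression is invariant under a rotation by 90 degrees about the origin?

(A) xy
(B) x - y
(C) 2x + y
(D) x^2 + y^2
D

A rotation by 90 degrees sends (x, y) to (-y, x).
Substitute the transformed coordinates into each option and compare with the original:
(A) xy  ->  (-y)(x) = -xy   [differs from xy: not invariant]
(B) x - y  ->  (-y) - (x) = -x - y   [differs from x - y: not invariant]
(C) 2x + y  ->  2(-y) + (x) = x - 2y   [differs from 2x + y: not invariant]
(D) x^2 + y^2  ->  (-y)^2 + (x)^2 = x^2 + y^2   [equals x^2 + y^2: invariant]

Only option (D), x^2 + y^2, is unchanged by the transformation.
Geometrically, x^2 + y^2 is the squared distance from the origin, which every rotation about the origin preserves.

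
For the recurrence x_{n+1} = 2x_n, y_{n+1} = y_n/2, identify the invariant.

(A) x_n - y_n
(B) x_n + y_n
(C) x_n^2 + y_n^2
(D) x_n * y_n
D

For the recurrence x_{n+1} = 2x_n, y_{n+1} = y_n/2:

x_{n+1} * y_{n+1} = (2x_n) * (y_n/2) = x_n * y_n
The product is conserved.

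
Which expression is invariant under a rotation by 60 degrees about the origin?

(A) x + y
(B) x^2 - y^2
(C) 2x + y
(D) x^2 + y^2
D

A rotation by 60 degrees sends (x, y) to (x/2 - sqrt(3)y/2, sqrt(3)x/2 + y/2).
Substitute the transformed coordinates into each option and compare with the original:
(A) x + y  ->  (x/2 - sqrt(3)y/2) + (sqrt(3)x/2 + y/2) = x/2 + sqrt(3)x/2 - sqrt(3)y/2 + y/2   [differs from x + y: not invariant]
(B) x^2 - y^2  ->  (x/2 - sqrt(3)y/2)^2 - (sqrt(3)x/2 + y/2)^2 = -x^2/2 - sqrt(3)xy + y^2/2   [differs from x^2 - y^2: not invariant]
(C) 2x + y  ->  2(x/2 - sqrt(3)y/2) + (sqrt(3)x/2 + y/2) = sqrt(3)x/2 + x - sqrt(3)y + y/2   [differs from 2x + y: not invariant]
(D) x^2 + y^2  ->  (x/2 - sqrt(3)y/2)^2 + (sqrt(3)x/2 + y/2)^2 = x^2 + y^2   [equals x^2 + y^2: invariant]

Only option (D), x^2 + y^2, is unchanged by the transformation.
Geometrically, x^2 + y^2 is the squared distance from the origin, which every rotation about the origin preserves.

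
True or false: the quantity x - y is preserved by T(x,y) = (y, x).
False

Substitute T(x,y) = (y, x) into the expression and compare with the original.

Original: x - y
After applying T: (y) - (x) = -x + y

This differs from the original x - y (difference: -2x + 2y), so the expression is NOT invariant.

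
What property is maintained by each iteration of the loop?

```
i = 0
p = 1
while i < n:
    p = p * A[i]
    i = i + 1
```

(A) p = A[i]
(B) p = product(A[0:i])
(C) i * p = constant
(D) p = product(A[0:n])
B

A loop invariant must hold before the first iteration and be re-established by every execution of the body.

(B) p = product(A[0:i]): Initially i = 0 and p = 1 = product of the empty slice A[0:0]. If p = product(A[0:i]) holds at the top of an iteration, the body sets p to product(A[0:i]) * A[i] = product(A[0:i+1]) and then i to i+1, so the property is restored. At exit i = n, giving p = product(A[0:n]).

The other options fail:
(A) p = A[i]: after the first iteration p = A[0] but i = 1; in general p is a product of several elements, not a single one.
(C) i * p = constant: initially i * p = 0, but after one iteration it is 1 * A[0], which is nonzero in general.
(D) p = product(A[0:n]): false before the loop (p = 1, not the full product) -- it only becomes true at exit.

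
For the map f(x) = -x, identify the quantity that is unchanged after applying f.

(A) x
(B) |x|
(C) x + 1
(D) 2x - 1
B

For f(x) = -x:
Applying f replaces x by -x. Since |-x| = |x|, the absolute value is unchanged by f, whereas x -> -x, 2x - 1 -> -2x - 1 and x + 1 -> -x + 1 all change.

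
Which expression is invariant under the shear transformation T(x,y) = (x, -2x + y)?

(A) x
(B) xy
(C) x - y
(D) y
A

Under the shear T(x,y) = (x, -2x + y):
Substitute the transformed coordinates into each option and compare with the original:
(A) x  ->  (x) = x   [equals x: invariant]
(B) xy  ->  (x)(-2x + y) = -2x^2 + xy   [differs from xy: not invariant]
(C) x - y  ->  (x) - (-2x + y) = 3x - y   [differs from x - y: not invariant]
(D) y  ->  (-2x + y) = -2x + y   [differs from y: not invariant]

Only option (A), x, is unchanged by the transformation.
A vertical shear moves points parallel to the y-axis, so the x-coordinate (and any function of x alone) is unchanged.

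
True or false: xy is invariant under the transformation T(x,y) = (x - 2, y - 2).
False

Substitute T(x,y) = (x - 2, y - 2) into the expression and compare with the original.

Original: xy
After applying T: (x - 2)(y - 2) = xy - 2x - 2y + 4

This differs from the original xy (difference: -2x - 2y + 4), so the expression is NOT invariant.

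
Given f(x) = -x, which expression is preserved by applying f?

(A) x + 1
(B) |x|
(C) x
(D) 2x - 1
B

For f(x) = -x:
Applying f replaces x by -x. Since |-x| = |x|, the absolute value is unchanged by f, whereas x -> -x, 2x - 1 -> -2x - 1 and x + 1 -> -x + 1 all change.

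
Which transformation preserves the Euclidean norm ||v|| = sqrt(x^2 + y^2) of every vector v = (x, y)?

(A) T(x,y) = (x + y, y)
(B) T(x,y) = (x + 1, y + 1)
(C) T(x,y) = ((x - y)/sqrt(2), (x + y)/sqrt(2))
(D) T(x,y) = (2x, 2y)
C

A transformation preserves a norm if ||T(v)|| = ||v|| for every v; a single vector where the norm changes rules an option out.

(A) T(x,y) = (x + y, y): v = (0, 1) has norm sqrt((0)^2 + (1)^2) = 1, but T(v) = (1, 1) has norm sqrt(2) -- not preserved.
(B) T(x,y) = (x + 1, y + 1): v = (1, 0) has norm sqrt((1)^2 + (0)^2) = 1, but T(v) = (2, 1) has norm sqrt(5) -- not preserved.
(C) T(x,y) = ((x - y)/sqrt(2), (x + y)/sqrt(2)): preserves the norm -- it is an orthogonal map (a rotation/reflection), and (sqrt(2)(x - y)/2)^2 + (sqrt(2)(x + y)/2)^2 simplifies to x^2 + y^2.
(D) T(x,y) = (2x, 2y): v = (1, 0) has norm sqrt((1)^2 + (0)^2) = 1, but T(v) = (2, 0) has norm 2 -- not preserved.

Therefore the answer is (C).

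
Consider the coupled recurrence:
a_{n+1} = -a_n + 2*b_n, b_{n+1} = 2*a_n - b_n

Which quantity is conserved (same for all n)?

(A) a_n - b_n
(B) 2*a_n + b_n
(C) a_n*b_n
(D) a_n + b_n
D

Replace a_n by a_{n+1} = -a_n + 2*b_n and b_n by b_{n+1} = 2*a_n - b_n in each option and simplify:
(A) a_n - b_n  ->  (-a_n + 2*b_n) - (2*a_n - b_n) = -3*a_n + 3*b_n   [not conserved]
(B) 2*a_n + b_n  ->  2*(-a_n + 2*b_n) + (2*a_n - b_n) = 3*b_n   [not conserved]
(C) a_n*b_n  ->  (-a_n + 2*b_n)*(2*a_n - b_n) = -2*a_n^2 + 5*a_n*b_n - 2*b_n^2   [not conserved]
(D) a_n + b_n  ->  (-a_n + 2*b_n) + (2*a_n - b_n) = a_n + b_n   [conserved]

Only (D) a_n + b_n returns to itself after one step, so it is the conserved quantity.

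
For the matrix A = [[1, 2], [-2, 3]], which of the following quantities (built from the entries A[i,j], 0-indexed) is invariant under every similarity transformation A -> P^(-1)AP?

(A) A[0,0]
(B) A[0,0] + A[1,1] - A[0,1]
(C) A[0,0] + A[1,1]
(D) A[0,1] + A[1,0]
C

A[0,0] + A[1,1] is the trace of A. By the cyclic property of the trace, tr(P^(-1)AP) = tr(APP^(-1)) = tr(A), so it is the same for every matrix similar to A.

The other combinations are not similarity invariants. For example, take P = [[1, 1], [1, 2]] (det P = 1), so P^(-1) = [[2, -1], [-1, 1]] and
B = P^(-1)AP = [[5, 6], [-2, -1]].
Evaluating each option on A and on B:
(A) A[0,0]: 1 for A, 5 for B -> changes
(B) A[0,0] + A[1,1] - A[0,1]: 2 for A, -2 for B -> changes
(C) A[0,0] + A[1,1]: 4 for A, 4 for B -> unchanged
(D) A[0,1] + A[1,0]: 0 for A, 4 for B -> changes

Only (C) A[0,0] + A[1,1] = 4 survives (and it does so for every P, not just this one), so it is the invariant.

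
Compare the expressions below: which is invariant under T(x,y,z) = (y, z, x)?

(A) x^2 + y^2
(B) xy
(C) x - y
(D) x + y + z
D

Apply T(x,y,z) = (y, z, x) to each option, i.e. replace (x, y, z) by the transformed coordinates.
Substitute the transformed coordinates into each option and compare with the original:
(A) x^2 + y^2  ->  (y)^2 + (z)^2 = y^2 + z^2   [differs from x^2 + y^2: not invariant]
(B) xy  ->  (y)(z) = yz   [differs from xy: not invariant]
(C) x - y  ->  (y) - (z) = y - z   [differs from x - y: not invariant]
(D) x + y + z  ->  (y) + (z) + (x) = x + y + z   [equals x + y + z: invariant]

Only option (D), x + y + z, is unchanged by the transformation.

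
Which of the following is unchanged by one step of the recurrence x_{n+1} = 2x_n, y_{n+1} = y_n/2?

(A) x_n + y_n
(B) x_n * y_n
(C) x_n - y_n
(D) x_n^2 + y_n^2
B

For the recurrence x_{n+1} = 2x_n, y_{n+1} = y_n/2:

x_{n+1} * y_{n+1} = (2x_n) * (y_n/2) = x_n * y_n
The product is conserved.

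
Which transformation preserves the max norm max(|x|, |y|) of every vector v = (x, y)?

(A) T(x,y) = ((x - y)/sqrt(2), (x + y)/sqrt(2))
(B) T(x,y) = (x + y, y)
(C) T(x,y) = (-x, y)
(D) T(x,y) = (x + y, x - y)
C

A transformation preserves a norm if ||T(v)|| = ||v|| for every v; a single vector where the norm changes rules an option out.

(A) T(x,y) = ((x - y)/sqrt(2), (x + y)/sqrt(2)): v = (1, 0) has norm max(|1|, |0|) = 1, but T(v) = (sqrt(2)/2, sqrt(2)/2) has norm sqrt(2)/2 -- not preserved.
(B) T(x,y) = (x + y, y): v = (1, 1) has norm max(|1|, |1|) = 1, but T(v) = (2, 1) has norm 2 -- not preserved.
(C) T(x,y) = (-x, y): preserves the norm -- it only permutes the coordinates and/or flips signs, which leaves max(|x|, |y|) unchanged.
(D) T(x,y) = (x + y, x - y): v = (1, 1) has norm max(|1|, |1|) = 1, but T(v) = (2, 0) has norm 2 -- not preserved.

Therefore the answer is (C).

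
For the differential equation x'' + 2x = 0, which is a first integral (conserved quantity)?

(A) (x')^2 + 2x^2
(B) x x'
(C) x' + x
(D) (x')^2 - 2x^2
A

A first integral I satisfies dI/dt = 0 along every solution. Differentiate each option and use the equation of motion:
(A) d/dt[(x')^2 + 2x^2] = 2x'x'' + 4x x' = 2x'(-2x) + 4x x' = 0
(B) d/dt[x x'] = (x')^2 + x x'' = (x')^2 - 2x^2, not identically 0
(C) d/dt[x' + x] = x'' + x' = -2x + x', not identically 0
(D) d/dt[(x')^2 - 2x^2] = 2x'x'' - 4x x' = -8x x', not identically 0

Only (A) has zero time-derivative. So the energy-like quantity (x')^2 + 2x^2 is the first integral.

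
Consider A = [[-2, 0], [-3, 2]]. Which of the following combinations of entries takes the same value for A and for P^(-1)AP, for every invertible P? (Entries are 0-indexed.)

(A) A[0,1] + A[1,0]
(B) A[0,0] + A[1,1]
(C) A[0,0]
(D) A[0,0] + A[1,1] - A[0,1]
B

A[0,0] + A[1,1] is the trace of A. By the cyclic property of the trace, tr(P^(-1)AP) = tr(APP^(-1)) = tr(A), so it is the same for every matrix similar to A.

The other combinations are not similarity invariants. For example, take P = [[1, 1], [1, 2]] (det P = 1), so P^(-1) = [[2, -1], [-1, 1]] and
B = P^(-1)AP = [[-3, -5], [1, 3]].
Evaluating each option on A and on B:
(A) A[0,1] + A[1,0]: -3 for A, -4 for B -> changes
(B) A[0,0] + A[1,1]: 0 for A, 0 for B -> unchanged
(C) A[0,0]: -2 for A, -3 for B -> changes
(D) A[0,0] + A[1,1] - A[0,1]: 0 for A, 5 for B -> changes

Only (B) A[0,0] + A[1,1] = 0 survives (and it does so for every P, not just this one), so it is the invariant.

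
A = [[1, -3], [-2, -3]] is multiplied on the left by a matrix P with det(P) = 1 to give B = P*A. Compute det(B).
-9

By the multiplicative property of determinants, det(B) = det(P*A) = det(P) * det(A) = det(A),
so the determinant is invariant under multiplication by any determinant-1 matrix; we just need det(A).

det(A) = (1)(-3) - (-3)(-2) = -3 - 6 = -9

Therefore det(B) = 1 * (-9) = -9.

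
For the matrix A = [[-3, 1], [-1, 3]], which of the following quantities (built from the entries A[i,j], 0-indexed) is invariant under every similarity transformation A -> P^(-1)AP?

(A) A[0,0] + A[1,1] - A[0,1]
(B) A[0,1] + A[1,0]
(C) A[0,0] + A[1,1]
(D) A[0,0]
C

A[0,0] + A[1,1] is the trace of A. By the cyclic property of the trace, tr(P^(-1)AP) = tr(APP^(-1)) = tr(A), so it is the same for every matrix similar to A.

The other combinations are not similarity invariants. For example, take P = [[1, 2], [0, 1]] (det P = 1), so P^(-1) = [[1, -2], [0, 1]] and
B = P^(-1)AP = [[-1, -7], [-1, 1]].
Evaluating each option on A and on B:
(A) A[0,0] + A[1,1] - A[0,1]: -1 for A, 7 for B -> changes
(B) A[0,1] + A[1,0]: 0 for A, -8 for B -> changes
(C) A[0,0] + A[1,1]: 0 for A, 0 for B -> unchanged
(D) A[0,0]: -3 for A, -1 for B -> changes

Only (C) A[0,0] + A[1,1] = 0 survives (and it does so for every P, not just this one), so it is the invariant.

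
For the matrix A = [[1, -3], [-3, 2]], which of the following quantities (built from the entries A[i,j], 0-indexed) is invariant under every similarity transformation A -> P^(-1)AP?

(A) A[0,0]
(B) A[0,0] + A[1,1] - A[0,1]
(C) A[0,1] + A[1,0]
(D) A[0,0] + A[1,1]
D

A[0,0] + A[1,1] is the trace of A. By the cyclic property of the trace, tr(P^(-1)AP) = tr(APP^(-1)) = tr(A), so it is the same for every matrix similar to A.

The other combinations are not similarity invariants. For example, take P = [[1, -1], [0, 1]] (det P = 1), so P^(-1) = [[1, 1], [0, 1]] and
B = P^(-1)AP = [[-2, 1], [-3, 5]].
Evaluating each option on A and on B:
(A) A[0,0]: 1 for A, -2 for B -> changes
(B) A[0,0] + A[1,1] - A[0,1]: 6 for A, 2 for B -> changes
(C) A[0,1] + A[1,0]: -6 for A, -2 for B -> changes
(D) A[0,0] + A[1,1]: 3 for A, 3 for B -> unchanged

Only (D) A[0,0] + A[1,1] = 3 survives (and it does so for every P, not just this one), so it is the invariant.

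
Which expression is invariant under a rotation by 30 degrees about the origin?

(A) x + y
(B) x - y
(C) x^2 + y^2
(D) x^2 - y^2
C

A rotation by 30 degrees sends (x, y) to (sqrt(3)x/2 - y/2, x/2 + sqrt(3)y/2).
Substitute the transformed coordinates into each option and compare with the original:
(A) x + y  ->  (sqrt(3)x/2 - y/2) + (x/2 + sqrt(3)y/2) = x/2 + sqrt(3)x/2 - y/2 + sqrt(3)y/2   [differs from x + y: not invariant]
(B) x - y  ->  (sqrt(3)x/2 - y/2) - (x/2 + sqrt(3)y/2) = -x/2 + sqrt(3)x/2 - sqrt(3)y/2 - y/2   [differs from x - y: not invariant]
(C) x^2 + y^2  ->  (sqrt(3)x/2 - y/2)^2 + (x/2 + sqrt(3)y/2)^2 = x^2 + y^2   [equals x^2 + y^2: invariant]
(D) x^2 - y^2  ->  (sqrt(3)x/2 - y/2)^2 - (x/2 + sqrt(3)y/2)^2 = x^2/2 - sqrt(3)xy - y^2/2   [differs from x^2 - y^2: not invariant]

Only option (C), x^2 + y^2, is unchanged by the transformation.
Geometrically, x^2 + y^2 is the squared distance from the origin, which every rotation about the origin preserves.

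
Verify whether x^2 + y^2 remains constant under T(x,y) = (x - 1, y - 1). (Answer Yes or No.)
No

Substitute T(x,y) = (x - 1, y - 1) into the expression and compare with the original.

Original: x^2 + y^2
After applying T: (x - 1)^2 + (y - 1)^2 = x^2 - 2x + y^2 - 2y + 2

This differs from the original x^2 + y^2 (difference: -2x - 2y + 2), so the expression is NOT invariant.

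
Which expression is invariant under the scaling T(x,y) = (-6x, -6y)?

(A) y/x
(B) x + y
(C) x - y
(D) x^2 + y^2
A

Under the uniform scaling T(x,y) = (-6x, -6y):
Substitute the transformed coordinates into each option and compare with the original:
(A) y/x  ->  (-6y)/(-6x) = y/x   [equals y/x: invariant]
(B) x + y  ->  (-6x) + (-6y) = -6x - 6y   [differs from x + y: not invariant]
(C) x - y  ->  (-6x) - (-6y) = -6x + 6y   [differs from x - y: not invariant]
(D) x^2 + y^2  ->  (-6x)^2 + (-6y)^2 = 36x^2 + 36y^2   [differs from x^2 + y^2: not invariant]

Only option (A), y/x, is unchanged by the transformation.
The common factor -6 cancels in a ratio of coordinates, while sums, products and sums of squares pick up factors of -6 or 36.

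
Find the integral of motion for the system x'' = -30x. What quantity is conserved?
E = (x')^2 + 30x^2

Multiply the equation by x':
x' * x'' = -30x * x'
The left side is d/dt[(x')^2/2] and the right side is d/dt[-30x^2/2], so
d/dt[(x')^2/2 + 30x^2/2] = 0, i.e. (x')^2/2 + 30x^2/2 = constant.
Multiplying by 2, the integral of motion is E = (x')^2 + 30x^2.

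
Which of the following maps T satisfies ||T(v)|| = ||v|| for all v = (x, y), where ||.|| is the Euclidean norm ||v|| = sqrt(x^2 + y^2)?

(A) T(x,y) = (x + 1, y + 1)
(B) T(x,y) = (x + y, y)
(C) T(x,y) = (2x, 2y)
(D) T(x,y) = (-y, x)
D

A transformation preserves a norm if ||T(v)|| = ||v|| for every v; a single vector where the norm changes rules an option out.

(A) T(x,y) = (x + 1, y + 1): v = (1, 0) has norm sqrt((1)^2 + (0)^2) = 1, but T(v) = (2, 1) has norm sqrt(5) -- not preserved.
(B) T(x,y) = (x + y, y): v = (0, 1) has norm sqrt((0)^2 + (1)^2) = 1, but T(v) = (1, 1) has norm sqrt(2) -- not preserved.
(C) T(x,y) = (2x, 2y): v = (1, 0) has norm sqrt((1)^2 + (0)^2) = 1, but T(v) = (2, 0) has norm 2 -- not preserved.
(D) T(x,y) = (-y, x): preserves the norm -- it is an orthogonal map (a rotation/reflection), and (-y)^2 + (x)^2 simplifies to x^2 + y^2.

Therefore the answer is (D).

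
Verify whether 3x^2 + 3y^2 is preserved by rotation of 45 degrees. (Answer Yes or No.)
Yes

Applying rotation by 45 degrees: x' = x*cos(45 degrees) - y*sin(45 degrees) = sqrt(2)x/2 - sqrt(2)y/2, y' = x*sin(45 degrees) + y*cos(45 degrees) = sqrt(2)x/2 + sqrt(2)y/2

Substituting into 3x^2 + 3y^2:
3(sqrt(2)x/2 - sqrt(2)y/2)^2 + 3(sqrt(2)x/2 + sqrt(2)y/2)^2
= 3x^2 + 3y^2

This equals the original expression 3x^2 + 3y^2, so it IS invariant.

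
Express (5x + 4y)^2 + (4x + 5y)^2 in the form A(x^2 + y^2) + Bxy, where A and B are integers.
41(x^2 + y^2) + 80xy

Expanding: (5x + 4y)^2 = 25x^2 + 40xy + 16y^2
(4x + 5y)^2 = 16x^2 + 40xy + 25y^2
Sum = (25+16)(x^2+y^2) + 80xy = 41(x^2 + y^2) + 80xy
This is symmetric in x and y.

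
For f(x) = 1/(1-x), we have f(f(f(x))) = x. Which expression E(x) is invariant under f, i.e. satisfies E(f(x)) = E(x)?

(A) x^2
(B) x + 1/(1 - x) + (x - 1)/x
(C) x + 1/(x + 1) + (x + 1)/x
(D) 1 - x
B

Replace x by f(x) = 1/(1 - x) in each option and simplify. As a quick numerical cross-check, also compare E(4) with E(f(4)) = E(-1/3).

(A) x^2  ->  (1/(1 - x))^2 = (x - 1)^(-2); check: E(4) = 16 but E(-1/3) = 1/9.   [not invariant]
(B) x + 1/(1 - x) + (x - 1)/x  ->  (1/(1 - x)) + 1/(1 - (1/(1 - x))) + ((1/(1 - x)) - 1)/(1/(1 - x)), which simplifies back to x + 1/(1 - x) + (x - 1)/x; check: E(4) = 53/12, E(-1/3) = 53/12.   [invariant]
(C) x + 1/(x + 1) + (x + 1)/x  ->  (1/(1 - x)) + 1/((1/(1 - x)) + 1) + ((1/(1 - x)) + 1)/(1/(1 - x)) = (-x^3 + 6x^2 - 11x + 7)/(x^2 - 3x + 2); check: E(4) = 109/20 but E(-1/3) = -5/6.   [not invariant]
(D) 1 - x  ->  1 - (1/(1 - x)) = x/(x - 1); check: E(4) = -3 but E(-1/3) = 4/3.   [not invariant]

Only (B) is unchanged. Indeed f(f(x)) = 1/(1 - 1/(1-x)) = (1-x)/(-x) = (x-1)/x, so E(x) = x + f(x) + f(f(x)) is the sum over the whole 3-cycle; applying f just permutes the three terms cyclically (x -> f(x) -> f(f(x)) -> x), leaving the sum unchanged.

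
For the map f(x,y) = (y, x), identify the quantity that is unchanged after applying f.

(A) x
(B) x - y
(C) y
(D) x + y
D

For f(x,y) = (y, x):
After applying f: x' = y, y' = x. So x' + y' = y + x = x + y.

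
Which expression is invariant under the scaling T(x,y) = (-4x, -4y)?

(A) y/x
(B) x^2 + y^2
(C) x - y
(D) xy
A

Under the uniform scaling T(x,y) = (-4x, -4y):
Substitute the transformed coordinates into each option and compare with the original:
(A) y/x  ->  (-4y)/(-4x) = y/x   [equals y/x: invariant]
(B) x^2 + y^2  ->  (-4x)^2 + (-4y)^2 = 16x^2 + 16y^2   [differs from x^2 + y^2: not invariant]
(C) x - y  ->  (-4x) - (-4y) = -4x + 4y   [differs from x - y: not invariant]
(D) xy  ->  (-4x)(-4y) = 16xy   [differs from xy: not invariant]

Only option (A), y/x, is unchanged by the transformation.
The common factor -4 cancels in a ratio of coordinates, while sums, products and sums of squares pick up factors of -4 or 16.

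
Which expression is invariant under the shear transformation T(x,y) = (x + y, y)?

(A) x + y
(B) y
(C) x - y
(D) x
B

Under the shear T(x,y) = (x + y, y):
Substitute the transformed coordinates into each option and compare with the original:
(A) x + y  ->  (x + y) + (y) = x + 2y   [differs from x + y: not invariant]
(B) y  ->  (y) = y   [equals y: invariant]
(C) x - y  ->  (x + y) - (y) = x   [differs from x - y: not invariant]
(D) x  ->  (x + y) = x + y   [differs from x: not invariant]

Only option (B), y, is unchanged by the transformation.
A horizontal shear moves points parallel to the x-axis, so the y-coordinate (and any function of y alone) is unchanged.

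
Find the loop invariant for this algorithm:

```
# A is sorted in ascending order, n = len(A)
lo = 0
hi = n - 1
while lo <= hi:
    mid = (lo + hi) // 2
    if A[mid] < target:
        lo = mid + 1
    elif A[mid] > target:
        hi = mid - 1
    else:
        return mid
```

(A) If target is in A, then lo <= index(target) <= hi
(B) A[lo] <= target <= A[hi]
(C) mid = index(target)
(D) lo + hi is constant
A

A loop invariant must hold before the first iteration and be re-established by every execution of the body.

(A) If target is in A, then lo <= index(target) <= hi: Before the loop [lo, hi] = [0, n-1] covers every index. When A[mid] < target, sortedness puts target strictly to the right of mid, so setting lo = mid + 1 keeps index(target) in [lo, hi]; symmetrically for hi = mid - 1. Hence 'if target is in A then lo <= index(target) <= hi' holds after every iteration, and when lo > hi it proves target is absent.

The other options fail:
(B) A[lo] <= target <= A[hi]: fails when target is not in A (e.g. target < A[0] already violates it before the loop), so it is not maintained in general.
(C) mid = index(target): mid is just the current probe; it equals index(target) only on the iteration that returns.
(D) lo + hi is constant: each iteration moves exactly one of lo, hi, so lo + hi changes (e.g. 0 + (n-1) becomes (mid+1) + (n-1)).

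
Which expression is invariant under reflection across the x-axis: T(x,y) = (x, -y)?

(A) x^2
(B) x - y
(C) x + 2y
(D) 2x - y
A

The map is reflection across the x-axis: T(x,y) = (x, -y).
Substitute the transformed coordinates into each option and compare with the original:
(A) x^2  ->  (x)^2 = x^2   [equals x^2: invariant]
(B) x - y  ->  (x) - (-y) = x + y   [differs from x - y: not invariant]
(C) x + 2y  ->  (x) + 2(-y) = x - 2y   [differs from x + 2y: not invariant]
(D) 2x - y  ->  2(x) - (-y) = 2x + y   [differs from 2x - y: not invariant]

Only option (A), x^2, is unchanged by the transformation.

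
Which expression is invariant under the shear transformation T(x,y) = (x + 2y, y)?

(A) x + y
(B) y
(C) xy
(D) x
B

Under the shear T(x,y) = (x + 2y, y):
Substitute the transformed coordinates into each option and compare with the original:
(A) x + y  ->  (x + 2y) + (y) = x + 3y   [differs from x + y: not invariant]
(B) y  ->  (y) = y   [equals y: invariant]
(C) xy  ->  (x + 2y)(y) = xy + 2y^2   [differs from xy: not invariant]
(D) x  ->  (x + 2y) = x + 2y   [differs from x: not invariant]

Only option (B), y, is unchanged by the transformation.
A horizontal shear moves points parallel to the x-axis, so the y-coordinate (and any function of y alone) is unchanged.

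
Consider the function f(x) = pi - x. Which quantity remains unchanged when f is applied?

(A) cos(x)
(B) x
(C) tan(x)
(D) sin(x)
D

For f(x) = pi - x:
sin(pi - x) = sin(x), so sine is invariant under this transformation.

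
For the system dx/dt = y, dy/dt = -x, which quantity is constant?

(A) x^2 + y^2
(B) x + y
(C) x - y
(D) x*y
A

A first integral I satisfies dI/dt = 0 along every solution. Differentiate each option and use the equation of motion:
(A) d/dt[x^2 + y^2] = 2x*dx/dt + 2y*dy/dt = 2x*y + 2y*(-x) = 0
(B) d/dt[x + y] = y + (-x) = y - x, not identically 0
(C) d/dt[x - y] = y - (-x) = x + y, not identically 0
(D) d/dt[x*y] = (dx/dt)y + x(dy/dt) = y^2 - x^2, not identically 0

Only (A) has zero time-derivative. So x^2 + y^2 (the squared radius; trajectories are circles) is the conserved quantity.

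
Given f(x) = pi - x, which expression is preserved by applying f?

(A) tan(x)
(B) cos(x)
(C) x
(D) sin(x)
D

For f(x) = pi - x:
sin(pi - x) = sin(x), so sine is invariant under this transformation.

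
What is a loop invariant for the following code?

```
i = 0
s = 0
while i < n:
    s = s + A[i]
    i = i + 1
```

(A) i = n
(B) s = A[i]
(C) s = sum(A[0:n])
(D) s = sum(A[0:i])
D

A loop invariant must hold before the first iteration and be re-established by every execution of the body.

(D) s = sum(A[0:i]): Initially i = 0 and s = 0 = sum of the empty slice A[0:0]. If s = sum(A[0:i]) holds at the top of an iteration, the body sets s to sum(A[0:i]) + A[i] = sum(A[0:i+1]) and then i to i+1, so s = sum(A[0:i]) holds again. At exit i = n, giving s = sum(A[0:n]).

The other options fail:
(A) i = n: false initially (i = 0); it is the exit condition, not an invariant.
(B) s = A[i]: after the first iteration s = A[0] but i = 1, so s = A[i] compares s with the wrong element (and fails in general).
(C) s = sum(A[0:n]): false before the loop (s = 0, not the full sum) -- it only becomes true at exit.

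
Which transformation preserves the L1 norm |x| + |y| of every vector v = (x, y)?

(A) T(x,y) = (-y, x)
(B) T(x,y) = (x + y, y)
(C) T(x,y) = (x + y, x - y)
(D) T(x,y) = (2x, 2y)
A

A transformation preserves a norm if ||T(v)|| = ||v|| for every v; a single vector where the norm changes rules an option out.

(A) T(x,y) = (-y, x): preserves the norm -- it only permutes the coordinates and/or flips signs, which leaves |x| + |y| unchanged.
(B) T(x,y) = (x + y, y): v = (0, 1) has norm |0| + |1| = 1, but T(v) = (1, 1) has norm 2 -- not preserved.
(C) T(x,y) = (x + y, x - y): v = (1, 0) has norm |1| + |0| = 1, but T(v) = (1, 1) has norm 2 -- not preserved.
(D) T(x,y) = (2x, 2y): v = (1, 0) has norm |1| + |0| = 1, but T(v) = (2, 0) has norm 2 -- not preserved.

Therefore the answer is (A).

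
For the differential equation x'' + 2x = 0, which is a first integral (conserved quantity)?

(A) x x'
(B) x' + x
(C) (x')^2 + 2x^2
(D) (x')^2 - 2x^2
C

A first integral I satisfies dI/dt = 0 along every solution. Differentiate each option and use the equation of motion:
(A) d/dt[x x'] = (x')^2 + x x'' = (x')^2 - 2x^2, not identically 0
(B) d/dt[x' + x] = x'' + x' = -2x + x', not identically 0
(C) d/dt[(x')^2 + 2x^2] = 2x'x'' + 4x x' = 2x'(-2x) + 4x x' = 0
(D) d/dt[(x')^2 - 2x^2] = 2x'x'' - 4x x' = -8x x', not identically 0

Only (C) has zero time-derivative. So the energy-like quantity (x')^2 + 2x^2 is the first integral.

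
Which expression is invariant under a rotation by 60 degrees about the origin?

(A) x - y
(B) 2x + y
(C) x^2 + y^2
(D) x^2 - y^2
C

A rotation by 60 degrees sends (x, y) to (x/2 - sqrt(3)y/2, sqrt(3)x/2 + y/2).
Substitute the transformed coordinates into each option and compare with the original:
(A) x - y  ->  (x/2 - sqrt(3)y/2) - (sqrt(3)x/2 + y/2) = -sqrt(3)x/2 + x/2 - sqrt(3)y/2 - y/2   [differs from x - y: not invariant]
(B) 2x + y  ->  2(x/2 - sqrt(3)y/2) + (sqrt(3)x/2 + y/2) = sqrt(3)x/2 + x - sqrt(3)y + y/2   [differs from 2x + y: not invariant]
(C) x^2 + y^2  ->  (x/2 - sqrt(3)y/2)^2 + (sqrt(3)x/2 + y/2)^2 = x^2 + y^2   [equals x^2 + y^2: invariant]
(D) x^2 - y^2  ->  (x/2 - sqrt(3)y/2)^2 - (sqrt(3)x/2 + y/2)^2 = -x^2/2 - sqrt(3)xy + y^2/2   [differs from x^2 - y^2: not invariant]

Only option (C), x^2 + y^2, is unchanged by the transformation.
Geometrically, x^2 + y^2 is the squared distance from the origin, which every rotation about the origin preserves.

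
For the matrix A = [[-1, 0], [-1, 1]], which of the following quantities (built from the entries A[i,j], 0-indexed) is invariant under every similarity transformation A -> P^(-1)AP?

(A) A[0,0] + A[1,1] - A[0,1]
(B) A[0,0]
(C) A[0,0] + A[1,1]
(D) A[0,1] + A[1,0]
C

A[0,0] + A[1,1] is the trace of A. By the cyclic property of the trace, tr(P^(-1)AP) = tr(APP^(-1)) = tr(A), so it is the same for every matrix similar to A.

The other combinations are not similarity invariants. For example, take P = [[1, 1], [0, 1]] (det P = 1), so P^(-1) = [[1, -1], [0, 1]] and
B = P^(-1)AP = [[0, -1], [-1, 0]].
Evaluating each option on A and on B:
(A) A[0,0] + A[1,1] - A[0,1]: 0 for A, 1 for B -> changes
(B) A[0,0]: -1 for A, 0 for B -> changes
(C) A[0,0] + A[1,1]: 0 for A, 0 for B -> unchanged
(D) A[0,1] + A[1,0]: -1 for A, -2 for B -> changes

Only (C) A[0,0] + A[1,1] = 0 survives (and it does so for every P, not just this one), so it is the invariant.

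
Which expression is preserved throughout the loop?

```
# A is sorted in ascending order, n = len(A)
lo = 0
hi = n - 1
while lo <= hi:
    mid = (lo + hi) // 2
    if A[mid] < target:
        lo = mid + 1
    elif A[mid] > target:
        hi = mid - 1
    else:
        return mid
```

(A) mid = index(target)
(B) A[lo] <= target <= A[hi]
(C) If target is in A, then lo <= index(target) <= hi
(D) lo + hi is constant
C

A loop invariant must hold before the first iteration and be re-established by every execution of the body.

(C) If target is in A, then lo <= index(target) <= hi: Before the loop [lo, hi] = [0, n-1] covers every index. When A[mid] < target, sortedness puts target strictly to the right of mid, so setting lo = mid + 1 keeps index(target) in [lo, hi]; symmetrically for hi = mid - 1. Hence 'if target is in A then lo <= index(target) <= hi' holds after every iteration, and when lo > hi it proves target is absent.

The other options fail:
(A) mid = index(target): mid is just the current probe; it equals index(target) only on the iteration that returns.
(B) A[lo] <= target <= A[hi]: fails when target is not in A (e.g. target < A[0] already violates it before the loop), so it is not maintained in general.
(D) lo + hi is constant: each iteration moves exactly one of lo, hi, so lo + hi changes (e.g. 0 + (n-1) becomes (mid+1) + (n-1)).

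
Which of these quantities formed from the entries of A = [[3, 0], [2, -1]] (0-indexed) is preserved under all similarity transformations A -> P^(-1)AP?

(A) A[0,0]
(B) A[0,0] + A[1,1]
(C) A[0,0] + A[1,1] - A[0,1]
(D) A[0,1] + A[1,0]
B

A[0,0] + A[1,1] is the trace of A. By the cyclic property of the trace, tr(P^(-1)AP) = tr(APP^(-1)) = tr(A), so it is the same for every matrix similar to A.

The other combinations are not similarity invariants. For example, take P = [[1, 1], [0, 1]] (det P = 1), so P^(-1) = [[1, -1], [0, 1]] and
B = P^(-1)AP = [[1, 2], [2, 1]].
Evaluating each option on A and on B:
(A) A[0,0]: 3 for A, 1 for B -> changes
(B) A[0,0] + A[1,1]: 2 for A, 2 for B -> unchanged
(C) A[0,0] + A[1,1] - A[0,1]: 2 for A, 0 for B -> changes
(D) A[0,1] + A[1,0]: 2 for A, 4 for B -> changes

Only (B) A[0,0] + A[1,1] = 2 survives (and it does so for every P, not just this one), so it is the invariant.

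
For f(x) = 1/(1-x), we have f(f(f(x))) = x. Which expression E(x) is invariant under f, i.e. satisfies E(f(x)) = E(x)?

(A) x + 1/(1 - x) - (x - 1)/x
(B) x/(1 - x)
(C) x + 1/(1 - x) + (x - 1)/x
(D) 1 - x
C

Replace x by f(x) = 1/(1 - x) in each option and simplify. As a quick numerical cross-check, also compare E(4) with E(f(4)) = E(-1/3).

(A) x + 1/(1 - x) - (x - 1)/x  ->  (1/(1 - x)) + 1/(1 - (1/(1 - x))) - ((1/(1 - x)) - 1)/(1/(1 - x)) = (x^2(1 - x) - x + (x - 1)^2)/(x(x - 1)); check: E(4) = 35/12 but E(-1/3) = -43/12.   [not invariant]
(B) x/(1 - x)  ->  (1/(1 - x))/(1 - (1/(1 - x))) = -1/x; check: E(4) = -4/3 but E(-1/3) = -1/4.   [not invariant]
(C) x + 1/(1 - x) + (x - 1)/x  ->  (1/(1 - x)) + 1/(1 - (1/(1 - x))) + ((1/(1 - x)) - 1)/(1/(1 - x)), which simplifies back to x + 1/(1 - x) + (x - 1)/x; check: E(4) = 53/12, E(-1/3) = 53/12.   [invariant]
(D) 1 - x  ->  1 - (1/(1 - x)) = x/(x - 1); check: E(4) = -3 but E(-1/3) = 4/3.   [not invariant]

Only (C) is unchanged. Indeed f(f(x)) = 1/(1 - 1/(1-x)) = (1-x)/(-x) = (x-1)/x, so E(x) = x + f(x) + f(f(x)) is the sum over the whole 3-cycle; applying f just permutes the three terms cyclically (x -> f(x) -> f(f(x)) -> x), leaving the sum unchanged.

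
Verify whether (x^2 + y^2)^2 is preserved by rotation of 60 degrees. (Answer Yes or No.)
Yes

Applying rotation by 60 degrees: x' = x*cos(60 degrees) - y*sin(60 degrees) = x/2 - sqrt(3)y/2, y' = x*sin(60 degrees) + y*cos(60 degrees) = sqrt(3)x/2 + y/2

Substituting into (x^2 + y^2)^2:
((x/2 - sqrt(3)y/2)^2 + (sqrt(3)x/2 + y/2)^2)^2
= x^4 + 2x^2y^2 + y^4 = (x^2 + y^2)^2

This equals the original expression (x^2 + y^2)^2, so it IS invariant.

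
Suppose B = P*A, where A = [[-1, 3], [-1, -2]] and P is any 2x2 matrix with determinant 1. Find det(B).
5

By the multiplicative property of determinants, det(B) = det(P*A) = det(P) * det(A) = det(A),
so the determinant is invariant under multiplication by any determinant-1 matrix; we just need det(A).

det(A) = (-1)(-2) - (3)(-1) = 2 - (-3) = 5

Therefore det(B) = 1 * 5 = 5.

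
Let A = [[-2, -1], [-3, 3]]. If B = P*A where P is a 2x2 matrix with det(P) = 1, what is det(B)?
-9

By the multiplicative property of determinants, det(B) = det(P*A) = det(P) * det(A) = det(A),
so the determinant is invariant under multiplication by any determinant-1 matrix; we just need det(A).

det(A) = (-2)(3) - (-1)(-3) = -6 - 3 = -9

Therefore det(B) = 1 * (-9) = -9.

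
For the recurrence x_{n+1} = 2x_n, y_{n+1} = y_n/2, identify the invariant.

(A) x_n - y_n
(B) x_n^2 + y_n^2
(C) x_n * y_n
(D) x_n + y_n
C

For the recurrence x_{n+1} = 2x_n, y_{n+1} = y_n/2:

x_{n+1} * y_{n+1} = (2x_n) * (y_n/2) = x_n * y_n
The product is conserved.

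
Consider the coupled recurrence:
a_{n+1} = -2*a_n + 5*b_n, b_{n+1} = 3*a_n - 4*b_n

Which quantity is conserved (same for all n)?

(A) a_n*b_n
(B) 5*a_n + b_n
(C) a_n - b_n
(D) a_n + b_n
D

Replace a_n by a_{n+1} = -2*a_n + 5*b_n and b_n by b_{n+1} = 3*a_n - 4*b_n in each option and simplify:
(A) a_n*b_n  ->  (-2*a_n + 5*b_n)*(3*a_n - 4*b_n) = -6*a_n^2 + 23*a_n*b_n - 20*b_n^2   [not conserved]
(B) 5*a_n + b_n  ->  5*(-2*a_n + 5*b_n) + (3*a_n - 4*b_n) = -7*a_n + 21*b_n   [not conserved]
(C) a_n - b_n  ->  (-2*a_n + 5*b_n) - (3*a_n - 4*b_n) = -5*a_n + 9*b_n   [not conserved]
(D) a_n + b_n  ->  (-2*a_n + 5*b_n) + (3*a_n - 4*b_n) = a_n + b_n   [conserved]

Only (D) a_n + b_n returns to itself after one step, so it is the conserved quantity.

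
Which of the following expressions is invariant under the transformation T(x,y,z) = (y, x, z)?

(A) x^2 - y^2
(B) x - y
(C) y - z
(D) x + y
D

Apply T(x,y,z) = (y, x, z) to each option, i.e. replace (x, y, z) by the transformed coordinates.
Substitute the transformed coordinates into each option and compare with the original:
(A) x^2 - y^2  ->  (y)^2 - (x)^2 = -x^2 + y^2   [differs from x^2 - y^2: not invariant]
(B) x - y  ->  (y) - (x) = -x + y   [differs from x - y: not invariant]
(C) y - z  ->  (x) - (z) = x - z   [differs from y - z: not invariant]
(D) x + y  ->  (y) + (x) = x + y   [equals x + y: invariant]

Only option (D), x + y, is unchanged by the transformation.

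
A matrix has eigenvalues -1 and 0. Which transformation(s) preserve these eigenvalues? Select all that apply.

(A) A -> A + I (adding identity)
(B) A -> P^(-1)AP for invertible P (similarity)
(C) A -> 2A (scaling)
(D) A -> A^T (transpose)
B and D

Eigenvalues are preserved by:
1. Similarity transformations: A -> P^(-1)AP (same characteristic polynomial)
2. Transpose: A^T has the same eigenvalues as A

Eigenvalues are NOT preserved by:
- Adding identity: eigenvalues become -1+1, 0+1
- Scaling: eigenvalues become -2, 0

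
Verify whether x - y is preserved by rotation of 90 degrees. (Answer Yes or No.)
No

Applying rotation by 90 degrees: x' = x*cos(90 degrees) - y*sin(90 degrees) = -y, y' = x*sin(90 degrees) + y*cos(90 degrees) = x

Substituting into x - y:
(-y) - (x)
= -x - y

This differs from the original expression x - y, so it is NOT invariant.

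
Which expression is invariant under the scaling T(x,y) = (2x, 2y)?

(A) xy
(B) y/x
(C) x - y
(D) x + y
B

Under the uniform scaling T(x,y) = (2x, 2y):
Substitute the transformed coordinates into each option and compare with the original:
(A) xy  ->  (2x)(2y) = 4xy   [differs from xy: not invariant]
(B) y/x  ->  (2y)/(2x) = y/x   [equals y/x: invariant]
(C) x - y  ->  (2x) - (2y) = 2x - 2y   [differs from x - y: not invariant]
(D) x + y  ->  (2x) + (2y) = 2x + 2y   [differs from x + y: not invariant]

Only option (B), y/x, is unchanged by the transformation.
The common factor 2 cancels in a ratio of coordinates, while sums, products and sums of squares pick up factors of 2 or 4.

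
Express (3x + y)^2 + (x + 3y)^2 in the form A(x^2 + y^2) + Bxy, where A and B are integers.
10(x^2 + y^2) + 12xy

Expanding: (3x + y)^2 = 9x^2 + 6xy + y^2
(x + 3y)^2 = x^2 + 6xy + 9y^2
Sum = (9+1)(x^2+y^2) + 12xy = 10(x^2 + y^2) + 12xy
This is symmetric in x and y.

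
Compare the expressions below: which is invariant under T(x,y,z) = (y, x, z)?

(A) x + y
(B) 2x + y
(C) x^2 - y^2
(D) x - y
A

Apply T(x,y,z) = (y, x, z) to each option, i.e. replace (x, y, z) by the transformed coordinates.
Substitute the transformed coordinates into each option and compare with the original:
(A) x + y  ->  (y) + (x) = x + y   [equals x + y: invariant]
(B) 2x + y  ->  2(y) + (x) = x + 2y   [differs from 2x + y: not invariant]
(C) x^2 - y^2  ->  (y)^2 - (x)^2 = -x^2 + y^2   [differs from x^2 - y^2: not invariant]
(D) x - y  ->  (y) - (x) = -x + y   [differs from x - y: not invariant]

Only option (A), x + y, is unchanged by the transformation.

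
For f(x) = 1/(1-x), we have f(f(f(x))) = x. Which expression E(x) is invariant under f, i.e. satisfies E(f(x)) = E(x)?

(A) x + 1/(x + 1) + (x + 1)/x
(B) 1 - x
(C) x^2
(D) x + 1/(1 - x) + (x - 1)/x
D

Replace x by f(x) = 1/(1 - x) in each option and simplify. As a quick numerical cross-check, also compare E(3) with E(f(3)) = E(-1/2).

(A) x + 1/(x + 1) + (x + 1)/x  ->  (1/(1 - x)) + 1/((1/(1 - x)) + 1) + ((1/(1 - x)) + 1)/(1/(1 - x)) = (-x^3 + 6x^2 - 11x + 7)/(x^2 - 3x + 2); check: E(3) = 55/12 but E(-1/2) = 1/2.   [not invariant]
(B) 1 - x  ->  1 - (1/(1 - x)) = x/(x - 1); check: E(3) = -2 but E(-1/2) = 3/2.   [not invariant]
(C) x^2  ->  (1/(1 - x))^2 = (x - 1)^(-2); check: E(3) = 9 but E(-1/2) = 1/4.   [not invariant]
(D) x + 1/(1 - x) + (x - 1)/x  ->  (1/(1 - x)) + 1/(1 - (1/(1 - x))) + ((1/(1 - x)) - 1)/(1/(1 - x)), which simplifies back to x + 1/(1 - x) + (x - 1)/x; check: E(3) = 19/6, E(-1/2) = 19/6.   [invariant]

Only (D) is unchanged. Indeed f(f(x)) = 1/(1 - 1/(1-x)) = (1-x)/(-x) = (x-1)/x, so E(x) = x + f(x) + f(f(x)) is the sum over the whole 3-cycle; applying f just permutes the three terms cyclically (x -> f(x) -> f(f(x)) -> x), leaving the sum unchanged.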